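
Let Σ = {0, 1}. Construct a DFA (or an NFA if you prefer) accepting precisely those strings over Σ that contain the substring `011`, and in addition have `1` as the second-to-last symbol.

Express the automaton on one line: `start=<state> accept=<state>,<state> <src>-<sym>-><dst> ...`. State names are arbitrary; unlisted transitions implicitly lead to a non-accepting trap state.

Handle the two conditions separately and then intersect. One (4 states) tracks whether and how much of `011` has been seen; the other (7 states) tracks the last 2 symbols read. Each combined state is a pair, one component from each; accept when both components accept. Equivalent product states are then merged.
A 7-state machine:
        0   1  
>  s0   s1  s0 
   s1   s1  s2 
   s2   s1  s3 
 * s3   s4  s3 
 * s4   s5  s6 
   s5   s5  s6 
   s6   s4  s3 
(> = start, * = accepting)

start=s0 accept=s3,s4 s0-0->s1 s0-1->s0 s1-0->s1 s1-1->s2 s2-0->s1 s2-1->s3 s3-0->s4 s3-1->s3 s4-0->s5 s4-1->s6 s5-0->s5 s5-1->s6 s6-0->s4 s6-1->s3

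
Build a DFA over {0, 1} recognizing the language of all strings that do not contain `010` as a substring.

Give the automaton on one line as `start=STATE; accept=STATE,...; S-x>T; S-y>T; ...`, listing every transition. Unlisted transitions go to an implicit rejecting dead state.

Track partial matches of the forbidden pattern `010`. State q3 is a dead state reached once `010` has occurred; every other state accepts. q0 means no part of `010` is currently matched.
4 states suffice.
        0   1  
>* q0   q1  q0 
 * q1   q1  q2 
 * q2   q3  q0 
   q3   q3  q3 
(> = start, * = accepting)

start=q0; accept=q0,q1,q2; q0-0>q1; q0-1>q0; q1-0>q1; q1-1>q2; q2-0>q3; q2-1>q0; q3-0>q3; q3-1>q3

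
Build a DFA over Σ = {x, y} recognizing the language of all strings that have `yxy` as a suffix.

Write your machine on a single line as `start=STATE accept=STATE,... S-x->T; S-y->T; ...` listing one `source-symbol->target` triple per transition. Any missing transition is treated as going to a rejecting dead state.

start=S0; accept=S3; S0-x->S0; S0-y->S1; S1-x->S2; S1-y->S1; S2-x->S0; S2-y->S3; S3-x->S2; S3-y->S1

Remember how much of `yxy` the current input suffix matches. State S0 means no match yet; S1 means the last symbol is `y`; S2 means the last 2 symbols are `yx`; S3 means the last 3 symbols are `yxy`. Only S3 accepts. On a mismatch, fall back to the longest proper suffix that is still a prefix of `yxy`.
4 states suffice.
        x   y  
>  S0   S0  S1 
   S1   S2  S1 
   S2   S0  S3 
 * S3   S2  S1 
(> = start, * = accepting)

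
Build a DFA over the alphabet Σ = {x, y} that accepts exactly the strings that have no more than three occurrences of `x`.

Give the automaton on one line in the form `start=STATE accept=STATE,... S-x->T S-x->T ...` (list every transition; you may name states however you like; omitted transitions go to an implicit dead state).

start=s0 accept=s0,s1,s2,s3 s0-x->s1 s0-y->s0 s1-x->s2 s1-y->s1 s2-x->s3 s2-y->s2 s3-x->s4 s3-y->s3 s4-x->s4 s4-y->s4

Count `x`s, saturating at 4: states s0 through s3 mean 0 through 3 `x`s seen; s4 means more than 3. Each `x` increments (capped at s4); other symbols loop. Accept from {s0, s1, s2, s3}.
With 5 states:
        x   y  
>* s0   s1  s0 
 * s1   s2  s1 
 * s2   s3  s2 
 * s3   s4  s3 
   s4   s4  s4 
(> = start, * = accepting)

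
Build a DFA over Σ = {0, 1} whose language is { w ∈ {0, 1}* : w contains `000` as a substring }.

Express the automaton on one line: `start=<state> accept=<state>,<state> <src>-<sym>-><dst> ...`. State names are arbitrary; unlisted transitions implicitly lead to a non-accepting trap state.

Track how much of `000` has been matched so far: state s0 is no progress, s3 is the absorbing accept state reached once `000` has occurred. Intermediate states record partial matches; on a mismatch, fall back to the longest reusable overlap.
With 4 states:
        0   1  
>  s0   s1  s0 
   s1   s2  s0 
   s2   s3  s0 
 * s3   s3  s3 
(> = start, * = accepting)

start=s0 accept=s3 s0-0->s1 s0-1->s0 s1-0->s2 s1-1->s0 s2-0->s3 s2-1->s0 s3-0->s3 s3-1->s3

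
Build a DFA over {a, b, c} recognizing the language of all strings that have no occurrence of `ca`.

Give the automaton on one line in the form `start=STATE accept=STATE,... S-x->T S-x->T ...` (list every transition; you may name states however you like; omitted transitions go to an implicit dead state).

This is the complement of 'contains `ca`'. Use the same substring-matching states — s0 through s2 holding how much of `ca` has just been matched — but flip the accepting set: everything except the trap s2 accepts.
        a   b   c  
>* s0   s0  s0  s1 
 * s1   s2  s0  s1 
   s2   s2  s2  s2 
(> = start, * = accepting)

start=s0 accept=s0,s1 s0-a->s0 s0-b->s0 s0-c->s1 s1-a->s2 s1-b->s0 s1-c->s1 s2-a->s2 s2-b->s2 s2-c->s2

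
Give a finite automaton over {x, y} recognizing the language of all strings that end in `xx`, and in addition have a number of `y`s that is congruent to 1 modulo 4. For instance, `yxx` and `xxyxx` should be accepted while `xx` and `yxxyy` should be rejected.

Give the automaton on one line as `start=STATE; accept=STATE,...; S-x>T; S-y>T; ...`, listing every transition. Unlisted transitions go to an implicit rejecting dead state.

Run two small machines in parallel and take their product. The first has 3 states tracking how much of the suffix `xx` has currently been matched; the second has 4 states tracking the count of `y`s modulo 4. A product state is a pair (one from each), accepting exactly when both do.
With 12 states:
          x    y  
>  s0     s1   s2 
   s1     s3   s2 
   s2     s4   s5 
   s3     s3   s2 
   s4     s6   s5 
   s5     s7   s8 
 * s6     s6   s5 
   s7     s9   s8 
   s8    s10   s0 
   s9     s9   s8 
   s10   s11   s0 
   s11   s11   s0 
(> = start, * = accepting)

start=s0; accept=s6; s0-x>s1; s0-y>s2; s1-x>s3; s1-y>s2; s2-x>s4; s2-y>s5; s3-x>s3; s3-y>s2; s4-x>s6; s4-y>s5; s5-x>s7; s5-y>s8; s6-x>s6; s6-y>s5; s7-x>s9; s7-y>s8; s8-x>s10; s8-y>s0; s9-x>s9; s9-y>s8; s10-x>s11; s10-y>s0; s11-x>s11; s11-y>s0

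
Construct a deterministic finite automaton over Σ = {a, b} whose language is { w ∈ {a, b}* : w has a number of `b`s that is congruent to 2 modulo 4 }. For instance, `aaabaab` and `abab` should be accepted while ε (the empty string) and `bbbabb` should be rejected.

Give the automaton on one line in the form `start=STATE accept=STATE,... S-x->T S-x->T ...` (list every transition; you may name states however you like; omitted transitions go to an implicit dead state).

Keep the running count of `b`s modulo 4: each `b` advances along the cycle q0 → q1 → q2 → q3 → q0 while other symbols loop. Accept at q2.
With 4 states:
        a   b  
>  q0   q0  q1 
   q1   q1  q2 
 * q2   q2  q3 
   q3   q3  q0 
(> = start, * = accepting)

start=q0 accept=q2 q0-a->q0 q0-b->q1 q1-a->q1 q1-b->q2 q2-a->q2 q2-b->q3 q3-a->q3 q3-b->q0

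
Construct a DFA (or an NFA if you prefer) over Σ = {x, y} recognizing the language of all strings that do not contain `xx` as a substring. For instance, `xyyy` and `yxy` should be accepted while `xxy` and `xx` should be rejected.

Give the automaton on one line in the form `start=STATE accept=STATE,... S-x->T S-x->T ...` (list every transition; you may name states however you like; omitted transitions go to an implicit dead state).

This is the complement of 'contains `xx`'. Use the same substring-matching states — A through C holding how much of `xx` has just been matched — but flip the accepting set: everything except the trap C accepts.
       x  y 
>* A   B  A 
 * B   C  A 
   C   C  C 
(> = start, * = accepting)

start=A accept=A,B A-x->B A-y->A B-x->C B-y->A C-x->C C-y->C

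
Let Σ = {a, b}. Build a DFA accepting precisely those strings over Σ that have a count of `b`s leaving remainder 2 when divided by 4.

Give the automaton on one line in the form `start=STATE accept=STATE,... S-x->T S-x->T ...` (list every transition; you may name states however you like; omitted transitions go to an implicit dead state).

Keep the running count of `b`s modulo 4: each `b` advances along the cycle q0 → q1 → q2 → q3 → q0 while other symbols loop. Accept at q2.
With 4 states:
        a   b  
>  q0   q0  q1 
   q1   q1  q2 
 * q2   q2  q3 
   q3   q3  q0 
(> = start, * = accepting)

start=q0 accept=q2 q0-a->q0 q0-b->q1 q1-a->q1 q1-b->q2 q2-a->q2 q2-b->q3 q3-a->q3 q3-b->q0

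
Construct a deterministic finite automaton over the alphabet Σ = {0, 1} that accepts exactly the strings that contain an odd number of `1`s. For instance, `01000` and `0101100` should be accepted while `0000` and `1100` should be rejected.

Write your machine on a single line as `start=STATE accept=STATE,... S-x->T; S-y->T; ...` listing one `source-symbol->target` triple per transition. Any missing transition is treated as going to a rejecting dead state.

start=s0; accept=s1; s0-0->s0; s0-1->s1; s1-0->s1; s1-1->s0

Keep the running count of `1`s modulo 2: each `1` advances along the cycle s0 → s1 → s0 while other symbols loop. Accept at s1.
        0   1  
>  s0   s0  s1 
 * s1   s1  s0 
(> = start, * = accepting)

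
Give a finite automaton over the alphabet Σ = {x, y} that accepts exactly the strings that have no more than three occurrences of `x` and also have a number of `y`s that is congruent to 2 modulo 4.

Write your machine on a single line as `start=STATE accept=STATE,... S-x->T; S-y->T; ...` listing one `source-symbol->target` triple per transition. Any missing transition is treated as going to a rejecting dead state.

Build one automaton per condition and run them in lockstep. One (5 states) tracks the count of `x`s, saturating at 4; the other (4 states) tracks the count of `y`s modulo 4. Each combined state is a pair, one component from each; accept when both components accept. Equivalent product states are then merged.
With 17 states:
       x  y 
>  A   B  C 
   B   D  E 
   C   E  F 
   D   G  H 
   E   H  I 
 * F   I  J 
   G   K  L 
   H   L  M 
 * I   M  N 
   J   N  A 
   K   K  K 
   L   K  O 
 * M   O  P 
   N   P  B 
 * O   K  Q 
   P   Q  D 
   Q   K  G 
(> = start, * = accepting)

start=A; accept=F,I,M,O; A-x->B; A-y->C; B-x->D; B-y->E; C-x->E; C-y->F; D-x->G; D-y->H; E-x->H; E-y->I; F-x->I; F-y->J; G-x->K; G-y->L; H-x->L; H-y->M; I-x->M; I-y->N; J-x->N; J-y->A; K-x->K; K-y->K; L-x->K; L-y->O; M-x->O; M-y->P; N-x->P; N-y->B; O-x->K; O-y->Q; P-x->Q; P-y->D; Q-x->K; Q-y->G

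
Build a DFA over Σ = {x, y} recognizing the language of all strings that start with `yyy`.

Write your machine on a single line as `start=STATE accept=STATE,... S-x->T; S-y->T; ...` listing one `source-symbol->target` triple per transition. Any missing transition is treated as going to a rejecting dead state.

Check the first 3 symbols one by one: q0 through q2 record how many have matched `yyy` so far; any wrong symbol goes to the dead state q4. After all 3 match we enter the accepting sink q3.
5 states suffice.
        x   y  
>  q0   q4  q1 
   q1   q4  q2 
   q2   q4  q3 
 * q3   q3  q3 
   q4   q4  q4 
(> = start, * = accepting)

start=q0; accept=q3; q0-x->q4; q0-y->q1; q1-x->q4; q1-y->q2; q2-x->q4; q2-y->q3; q3-x->q3; q3-y->q3; q4-x->q4; q4-y->q4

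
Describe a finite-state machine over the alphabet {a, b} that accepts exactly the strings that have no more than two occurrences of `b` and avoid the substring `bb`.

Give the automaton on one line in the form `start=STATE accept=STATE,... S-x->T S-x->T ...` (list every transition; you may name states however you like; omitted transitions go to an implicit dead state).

Handle the two conditions separately and then intersect. One (4 states) tracks the count of `b`s, saturating at 3; the other (3 states) tracks partial matches of the forbidden pattern `bb`. Each combined state is a pair, one component from each; accept when both components accept.
        a   b  
>* S0   S0  S1 
 * S1   S2  S3 
 * S2   S2  S4 
   S3   S3  S5 
 * S4   S6  S5 
   S5   S5  S5 
 * S6   S6  S7 
   S7   S8  S5 
   S8   S8  S7 
(> = start, * = accepting)

start=S0 accept=S0,S1,S2,S4,S6 S0-a->S0 S0-b->S1 S1-a->S2 S1-b->S3 S2-a->S2 S2-b->S4 S3-a->S3 S3-b->S5 S4-a->S6 S4-b->S5 S5-a->S5 S5-b->S5 S6-a->S6 S6-b->S7 S7-a->S8 S7-b->S5 S8-a->S8 S8-b->S7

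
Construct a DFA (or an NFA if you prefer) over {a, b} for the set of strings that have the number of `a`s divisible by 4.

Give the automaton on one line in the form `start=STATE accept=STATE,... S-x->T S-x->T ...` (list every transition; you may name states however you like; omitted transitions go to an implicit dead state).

The only thing that matters is how many `a`s have appeared, reduced mod 4. Use one state per residue: s0 for 0, …, s3 for 3. Reading `a` moves to the next residue; anything else stays put. s0 is accepting.
4 states suffice.
        a   b  
>* s0   s1  s0 
   s1   s2  s1 
   s2   s3  s2 
   s3   s0  s3 
(> = start, * = accepting)

start=s0 accept=s0 s0-a->s1 s0-b->s0 s1-a->s2 s1-b->s1 s2-a->s3 s2-b->s2 s3-a->s0 s3-b->s3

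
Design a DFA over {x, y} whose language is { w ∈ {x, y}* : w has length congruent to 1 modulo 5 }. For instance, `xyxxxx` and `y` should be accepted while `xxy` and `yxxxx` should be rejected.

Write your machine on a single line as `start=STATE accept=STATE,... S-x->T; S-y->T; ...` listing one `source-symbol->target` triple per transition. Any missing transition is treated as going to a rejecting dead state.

start=q0; accept=q1; q0-x->q1; q0-y->q1; q1-x->q2; q1-y->q2; q2-x->q3; q2-y->q3; q3-x->q4; q3-y->q4; q4-x->q0; q4-y->q0

Only the length mod 5 matters, so use a 5-cycle: from any state, every input symbol moves to the next state, wrapping q4 back to q0. Mark q1 accepting.
        x   y  
>  q0   q1  q1 
 * q1   q2  q2 
   q2   q3  q3 
   q3   q4  q4 
   q4   q0  q0 
(> = start, * = accepting)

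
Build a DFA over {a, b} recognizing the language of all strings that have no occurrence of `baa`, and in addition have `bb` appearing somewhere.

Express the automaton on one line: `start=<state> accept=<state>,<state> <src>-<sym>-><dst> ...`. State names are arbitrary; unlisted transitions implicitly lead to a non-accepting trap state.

start=q0 accept=q3,q5 q0-a->q0 q0-b->q1 q1-a->q2 q1-b->q3 q2-a->q4 q2-b->q1 q3-a->q5 q3-b->q3 q4-a->q4 q4-b->q6 q5-a->q7 q5-b->q3 q6-a->q4 q6-b->q7 q7-a->q7 q7-b->q7

Build one automaton per condition and run them in lockstep. One (4 states) tracks partial matches of the forbidden pattern `baa`; the other (3 states) tracks whether and how much of `bb` has been seen. Each combined state is a pair, one component from each; accept when both components accept.
An 8-state machine:
        a   b  
>  q0   q0  q1 
   q1   q2  q3 
   q2   q4  q1 
 * q3   q5  q3 
   q4   q4  q6 
 * q5   q7  q3 
   q6   q4  q7 
   q7   q7  q7 
(> = start, * = accepting)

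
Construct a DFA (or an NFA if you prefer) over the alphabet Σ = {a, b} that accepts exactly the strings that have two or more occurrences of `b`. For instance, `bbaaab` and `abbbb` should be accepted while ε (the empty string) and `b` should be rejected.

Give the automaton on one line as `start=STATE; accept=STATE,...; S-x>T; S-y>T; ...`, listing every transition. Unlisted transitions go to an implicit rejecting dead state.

Count `b`s, saturating at 3: states S0 through S2 mean 0 through 2 `b`s seen; S3 means more than 2. Each `b` increments (capped at S3); other symbols loop. Accept from {S2, S3}.
4 states suffice.
        a   b  
>  S0   S0  S1 
   S1   S1  S2 
 * S2   S2  S3 
 * S3   S3  S3 
(> = start, * = accepting)

start=S0; accept=S2,S3; S0-a>S0; S0-b>S1; S1-a>S1; S1-b>S2; S2-a>S2; S2-b>S3; S3-a>S3; S3-b>S3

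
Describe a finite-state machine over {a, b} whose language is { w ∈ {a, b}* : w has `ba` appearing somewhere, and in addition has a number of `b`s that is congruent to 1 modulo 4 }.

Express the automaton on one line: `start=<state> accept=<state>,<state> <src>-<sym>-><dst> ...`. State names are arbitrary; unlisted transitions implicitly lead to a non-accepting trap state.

start=q0 accept=q2 q0-a->q0 q0-b->q1 q1-a->q2 q1-b->q3 q2-a->q2 q2-b->q4 q3-a->q4 q3-b->q5 q4-a->q4 q4-b->q6 q5-a->q6 q5-b->q7 q6-a->q6 q6-b->q8 q7-a->q8 q7-b->q1 q8-a->q8 q8-b->q2

Build one automaton per condition and run them in lockstep. One (3 states) tracks whether and how much of `ba` has been seen; the other (4 states) tracks the count of `b`s modulo 4. Each combined state is a pair, one component from each; accept when both components accept.
With 9 states:
        a   b  
>  q0   q0  q1 
   q1   q2  q3 
 * q2   q2  q4 
   q3   q4  q5 
   q4   q4  q6 
   q5   q6  q7 
   q6   q6  q8 
   q7   q8  q1 
   q8   q8  q2 
(> = start, * = accepting)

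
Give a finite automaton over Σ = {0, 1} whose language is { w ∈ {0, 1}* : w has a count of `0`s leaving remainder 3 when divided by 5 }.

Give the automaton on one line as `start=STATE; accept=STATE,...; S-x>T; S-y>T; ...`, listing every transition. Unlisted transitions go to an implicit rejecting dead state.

start=s0; accept=s3; s0-0>s1; s0-1>s0; s1-0>s2; s1-1>s1; s2-0>s3; s2-1>s2; s3-0>s4; s3-1>s3; s4-0>s0; s4-1>s4

Keep the running count of `0`s modulo 5: each `0` advances along the cycle s0 → s1 → s2 → s3 → s4 → s0 while other symbols loop. Accept at s3.
A 5-state machine:
        0   1  
>  s0   s1  s0 
   s1   s2  s1 
   s2   s3  s2 
 * s3   s4  s3 
   s4   s0  s4 
(> = start, * = accepting)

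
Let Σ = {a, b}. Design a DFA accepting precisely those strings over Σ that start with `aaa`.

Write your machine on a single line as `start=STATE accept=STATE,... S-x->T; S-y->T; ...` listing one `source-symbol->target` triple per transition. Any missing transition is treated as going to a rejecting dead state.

start=q0; accept=q3; q0-a->q1; q0-b->q4; q1-a->q2; q1-b->q4; q2-a->q3; q2-b->q4; q3-a->q3; q3-b->q3; q4-a->q4; q4-b->q4

Check the first 3 symbols one by one: q0 through q2 record how many have matched `aaa` so far; any wrong symbol goes to the dead state q4. After all 3 match we enter the accepting sink q3.
5 states suffice.
        a   b  
>  q0   q1  q4 
   q1   q2  q4 
   q2   q3  q4 
 * q3   q3  q3 
   q4   q4  q4 
(> = start, * = accepting)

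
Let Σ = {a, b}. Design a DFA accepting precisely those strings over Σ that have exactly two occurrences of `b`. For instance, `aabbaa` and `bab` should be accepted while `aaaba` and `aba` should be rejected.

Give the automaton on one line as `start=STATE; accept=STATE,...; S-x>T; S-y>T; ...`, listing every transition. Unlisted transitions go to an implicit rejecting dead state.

start=S0; accept=S2; S0-a>S0; S0-b>S1; S1-a>S1; S1-b>S2; S2-a>S2; S2-b>S3; S3-a>S3; S3-b>S3

Count `b`s, saturating at 3: states S0 through S2 mean 0 through 2 `b`s seen; S3 means more than 2. Each `b` increments (capped at S3); other symbols loop. Accept from {S2}.
        a   b  
>  S0   S0  S1 
   S1   S1  S2 
 * S2   S2  S3 
   S3   S3  S3 
(> = start, * = accepting)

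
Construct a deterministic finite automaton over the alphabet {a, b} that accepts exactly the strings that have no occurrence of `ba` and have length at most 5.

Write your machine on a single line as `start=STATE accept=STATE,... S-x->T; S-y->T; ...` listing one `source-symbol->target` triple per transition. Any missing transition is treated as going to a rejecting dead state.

Run two small machines in parallel and take their product. The first has 3 states tracking partial matches of the forbidden pattern `ba`; the second has 7 states tracking the input length, saturating at 6. A product state is a pair (one from each), accepting exactly when both do. After merging equivalent states the machine shrinks.
          a    b  
>* s0     s1   s2 
 * s1     s3   s4 
 * s2     s5   s4 
 * s3     s6   s7 
 * s4     s5   s7 
   s5     s5   s5 
 * s6     s8   s9 
 * s7     s5   s9 
 * s8    s10  s10 
 * s9     s5  s10 
 * s10    s5   s5 
(> = start, * = accepting)

start=s0; accept=s0,s1,s2,s3,s4,s6,s7,s8,s9,s10; s0-a->s1; s0-b->s2; s1-a->s3; s1-b->s4; s2-a->s5; s2-b->s4; s3-a->s6; s3-b->s7; s4-a->s5; s4-b->s7; s5-a->s5; s5-b->s5; s6-a->s8; s6-b->s9; s7-a->s5; s7-b->s9; s8-a->s10; s8-b->s10; s9-a->s5; s9-b->s10; s10-a->s5; s10-b->s5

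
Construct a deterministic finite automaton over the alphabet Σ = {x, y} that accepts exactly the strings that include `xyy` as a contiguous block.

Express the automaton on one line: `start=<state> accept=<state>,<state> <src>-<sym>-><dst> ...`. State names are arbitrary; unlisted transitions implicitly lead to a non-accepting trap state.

start=S0 accept=S3 S0-x->S1 S0-y->S0 S1-x->S1 S1-y->S2 S2-x->S1 S2-y->S3 S3-x->S3 S3-y->S3

Track how much of `xyy` has been matched so far: state S0 is no progress, S3 is the absorbing accept state reached once `xyy` has occurred. Intermediate states record partial matches; on a mismatch, fall back to the longest reusable overlap.
A 4-state machine:
        x   y  
>  S0   S1  S0 
   S1   S1  S2 
   S2   S1  S3 
 * S3   S3  S3 
(> = start, * = accepting)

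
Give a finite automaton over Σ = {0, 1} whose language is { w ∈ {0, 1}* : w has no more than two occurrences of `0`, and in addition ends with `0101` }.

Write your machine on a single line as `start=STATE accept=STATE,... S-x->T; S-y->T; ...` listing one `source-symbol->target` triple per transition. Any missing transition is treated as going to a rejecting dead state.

start=A; accept=F; A-0->B; A-1->A; B-0->C; B-1->D; C-0->C; C-1->C; D-0->E; D-1->C; E-0->C; E-1->F; F-0->C; F-1->C

Build one automaton per condition and run them in lockstep. One (4 states) tracks the count of `0`s, saturating at 3; the other (5 states) tracks how much of the suffix `0101` has currently been matched. Each combined state is a pair, one component from each; accept when both components accept. Equivalent product states are then merged.
A 6-state machine:
       0  1 
>  A   B  A 
   B   C  D 
   C   C  C 
   D   E  C 
   E   C  F 
 * F   C  C 
(> = start, * = accepting)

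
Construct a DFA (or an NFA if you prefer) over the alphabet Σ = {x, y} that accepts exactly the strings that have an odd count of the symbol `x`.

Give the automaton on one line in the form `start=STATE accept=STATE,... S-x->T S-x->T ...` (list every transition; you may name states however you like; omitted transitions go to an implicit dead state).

Keep the running count of `x`s modulo 2: each `x` advances along the cycle S0 → S1 → S0 while other symbols loop. Accept at S1.
2 states suffice.
        x   y  
>  S0   S1  S0 
 * S1   S0  S1 
(> = start, * = accepting)

start=S0 accept=S1 S0-x->S1 S0-y->S0 S1-x->S0 S1-y->S1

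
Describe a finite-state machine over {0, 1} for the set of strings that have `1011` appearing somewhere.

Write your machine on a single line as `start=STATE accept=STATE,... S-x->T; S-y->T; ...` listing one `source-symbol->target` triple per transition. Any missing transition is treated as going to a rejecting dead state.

start=A; accept=E; A-0->A; A-1->B; B-0->C; B-1->B; C-0->A; C-1->D; D-0->C; D-1->E; E-0->E; E-1->E

States A..D record the length of the longest prefix of `1011` that matches the current input suffix. Reaching E means `1011` has been seen, and we stay there forever. Accept from E.
A 5-state machine:
       0  1 
>  A   A  B 
   B   C  B 
   C   A  D 
   D   C  E 
 * E   E  E 
(> = start, * = accepting)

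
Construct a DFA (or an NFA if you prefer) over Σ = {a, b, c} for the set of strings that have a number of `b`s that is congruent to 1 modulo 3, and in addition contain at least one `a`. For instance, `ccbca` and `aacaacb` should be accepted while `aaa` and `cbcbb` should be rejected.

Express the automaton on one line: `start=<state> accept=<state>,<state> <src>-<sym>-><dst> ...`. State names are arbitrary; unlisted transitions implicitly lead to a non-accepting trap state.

Build one automaton per condition and run them in lockstep. The first has 3 states tracking the count of `b`s modulo 3; the second has 3 states tracking the count of `a`s, saturating at 2. A product state is a pair (one from each), accepting exactly when both do.
With 9 states:
        a   b   c  
>  q0   q1  q2  q0 
   q1   q3  q4  q1 
   q2   q4  q5  q2 
   q3   q3  q6  q3 
 * q4   q6  q7  q4 
   q5   q7  q0  q5 
 * q6   q6  q8  q6 
   q7   q8  q1  q7 
   q8   q8  q3  q8 
(> = start, * = accepting)

start=q0 accept=q4,q6 q0-a->q1 q0-b->q2 q0-c->q0 q1-a->q3 q1-b->q4 q1-c->q1 q2-a->q4 q2-b->q5 q2-c->q2 q3-a->q3 q3-b->q6 q3-c->q3 q4-a->q6 q4-b->q7 q4-c->q4 q5-a->q7 q5-b->q0 q5-c->q5 q6-a->q6 q6-b->q8 q6-c->q6 q7-a->q8 q7-b->q1 q7-c->q7 q8-a->q8 q8-b->q3 q8-c->q8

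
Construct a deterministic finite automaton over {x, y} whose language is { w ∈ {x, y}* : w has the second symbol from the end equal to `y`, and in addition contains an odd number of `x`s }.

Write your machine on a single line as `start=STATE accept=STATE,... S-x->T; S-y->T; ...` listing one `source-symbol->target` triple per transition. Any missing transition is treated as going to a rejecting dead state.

start=q0; accept=q4,q5; q0-x->q1; q0-y->q2; q1-x->q0; q1-y->q3; q2-x->q4; q2-y->q2; q3-x->q0; q3-y->q5; q4-x->q0; q4-y->q3; q5-x->q0; q5-y->q5

Build one automaton per condition and run them in lockstep. One (7 states) tracks the last 2 symbols read; the other (2 states) tracks the count of `x`s modulo 2. Each combined state is a pair, one component from each; accept when both components accept. Equivalent product states are then merged.
        x   y  
>  q0   q1  q2 
   q1   q0  q3 
   q2   q4  q2 
   q3   q0  q5 
 * q4   q0  q3 
 * q5   q0  q5 
(> = start, * = accepting)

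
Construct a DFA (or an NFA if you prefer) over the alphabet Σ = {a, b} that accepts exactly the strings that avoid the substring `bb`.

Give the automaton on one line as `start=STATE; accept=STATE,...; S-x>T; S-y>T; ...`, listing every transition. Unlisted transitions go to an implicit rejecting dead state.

start=s0; accept=s0,s1; s0-a>s0; s0-b>s1; s1-a>s0; s1-b>s2; s2-a>s2; s2-b>s2

Track partial matches of the forbidden pattern `bb`. State s2 is a dead state reached once `bb` has occurred; every other state accepts. s0 means no part of `bb` is currently matched.
3 states suffice.
        a   b  
>* s0   s0  s1 
 * s1   s0  s2 
   s2   s2  s2 
(> = start, * = accepting)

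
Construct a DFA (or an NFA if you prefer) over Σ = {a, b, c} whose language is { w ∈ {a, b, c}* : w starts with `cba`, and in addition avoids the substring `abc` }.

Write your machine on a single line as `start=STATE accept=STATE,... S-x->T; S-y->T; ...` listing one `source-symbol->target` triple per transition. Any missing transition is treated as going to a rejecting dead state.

Run two small machines in parallel and take their product. The first has 5 states tracking whether the input so far still matches the prefix `cba`; the second has 4 states tracking partial matches of the forbidden pattern `abc`. A product state is a pair (one from each), accepting exactly when both do.
An 11-state machine:
          a    b    c  
>  s0     s1   s2   s3 
   s1     s1   s4   s2 
   s2     s1   s2   s2 
   s3     s1   s5   s2 
   s4     s1   s2   s6 
   s5     s7   s2   s2 
   s6     s6   s6   s6 
 * s7     s7   s8   s9 
 * s8     s7   s9  s10 
 * s9     s7   s9   s9 
   s10   s10  s10  s10 
(> = start, * = accepting)

start=s0; accept=s7,s8,s9; s0-a->s1; s0-b->s2; s0-c->s3; s1-a->s1; s1-b->s4; s1-c->s2; s2-a->s1; s2-b->s2; s2-c->s2; s3-a->s1; s3-b->s5; s3-c->s2; s4-a->s1; s4-b->s2; s4-c->s6; s5-a->s7; s5-b->s2; s5-c->s2; s6-a->s6; s6-b->s6; s6-c->s6; s7-a->s7; s7-b->s8; s7-c->s9; s8-a->s7; s8-b->s9; s8-c->s10; s9-a->s7; s9-b->s9; s9-c->s9; s10-a->s10; s10-b->s10; s10-c->s10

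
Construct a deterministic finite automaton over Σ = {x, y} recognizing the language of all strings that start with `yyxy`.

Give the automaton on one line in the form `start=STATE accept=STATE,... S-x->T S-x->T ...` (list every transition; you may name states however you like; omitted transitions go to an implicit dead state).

start=S0 accept=S4 S0-x->S5 S0-y->S1 S1-x->S5 S1-y->S2 S2-x->S3 S2-y->S5 S3-x->S5 S3-y->S4 S4-x->S4 S4-y->S4 S5-x->S5 S5-y->S5

Walk along `yyxy` while the input agrees: from S0 take `y` to S1, and so on. Any deviation drops to the rejecting sink S5. Once S4 is reached the prefix is confirmed and every continuation is accepted.
6 states suffice.
        x   y  
>  S0   S5  S1 
   S1   S5  S2 
   S2   S3  S5 
   S3   S5  S4 
 * S4   S4  S4 
   S5   S5  S5 
(> = start, * = accepting)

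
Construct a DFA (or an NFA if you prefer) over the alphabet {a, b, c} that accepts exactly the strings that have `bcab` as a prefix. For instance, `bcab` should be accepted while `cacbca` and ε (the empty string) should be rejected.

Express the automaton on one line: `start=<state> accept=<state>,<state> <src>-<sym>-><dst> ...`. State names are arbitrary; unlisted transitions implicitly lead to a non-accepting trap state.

start=S0 accept=S4 S0-a->S5 S0-b->S1 S0-c->S5 S1-a->S5 S1-b->S5 S1-c->S2 S2-a->S3 S2-b->S5 S2-c->S5 S3-a->S5 S3-b->S4 S3-c->S5 S4-a->S4 S4-b->S4 S4-c->S4 S5-a->S5 S5-b->S5 S5-c->S5

Check the first 4 symbols one by one: S0 through S3 record how many have matched `bcab` so far; any wrong symbol goes to the dead state S5. After all 4 match we enter the accepting sink S4.
A 6-state machine:
        a   b   c  
>  S0   S5  S1  S5 
   S1   S5  S5  S2 
   S2   S3  S5  S5 
   S3   S5  S4  S5 
 * S4   S4  S4  S4 
   S5   S5  S5  S5 
(> = start, * = accepting)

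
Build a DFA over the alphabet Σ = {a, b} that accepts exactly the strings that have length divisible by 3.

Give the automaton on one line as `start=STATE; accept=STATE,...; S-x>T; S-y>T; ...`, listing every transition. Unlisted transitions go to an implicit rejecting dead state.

start=q0; accept=q0; q0-a>q1; q0-b>q1; q1-a>q2; q1-b>q2; q2-a>q0; q2-b>q0

Only the length mod 3 matters, so use a 3-cycle: from any state, every input symbol moves to the next state, wrapping q2 back to q0. Mark q0 accepting.
        a   b  
>* q0   q1  q1 
   q1   q2  q2 
   q2   q0  q0 
(> = start, * = accepting)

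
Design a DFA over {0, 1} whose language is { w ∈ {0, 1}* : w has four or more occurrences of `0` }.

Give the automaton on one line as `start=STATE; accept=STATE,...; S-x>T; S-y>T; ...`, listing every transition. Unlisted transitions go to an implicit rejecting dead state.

Only the number of `0`s matters, and only up to 5. Make a chain s0 → s1 → s2 → s3 → s4 → s5 advanced by each `0` (with s5 absorbing); every other symbol self-loops. The accepting set is {s4, s5}.
        0   1  
>  s0   s1  s0 
   s1   s2  s1 
   s2   s3  s2 
   s3   s4  s3 
 * s4   s5  s4 
 * s5   s5  s5 
(> = start, * = accepting)

start=s0; accept=s4,s5; s0-0>s1; s0-1>s0; s1-0>s2; s1-1>s1; s2-0>s3; s2-1>s2; s3-0>s4; s3-1>s3; s4-0>s5; s4-1>s4; s5-0>s5; s5-1>s5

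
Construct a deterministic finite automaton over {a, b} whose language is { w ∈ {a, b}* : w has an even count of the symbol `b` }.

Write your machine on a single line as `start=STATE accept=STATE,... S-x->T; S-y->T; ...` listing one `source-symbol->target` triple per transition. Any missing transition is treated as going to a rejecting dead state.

start=q0; accept=q0; q0-a->q0; q0-b->q1; q1-a->q1; q1-b->q0

The only thing that matters is how many `b`s have appeared, reduced mod 2. Use one state per residue: q0 for 0, …, q1 for 1. Reading `b` moves to the next residue; anything else stays put. q0 is accepting.
With 2 states:
        a   b  
>* q0   q0  q1 
   q1   q1  q0 
(> = start, * = accepting)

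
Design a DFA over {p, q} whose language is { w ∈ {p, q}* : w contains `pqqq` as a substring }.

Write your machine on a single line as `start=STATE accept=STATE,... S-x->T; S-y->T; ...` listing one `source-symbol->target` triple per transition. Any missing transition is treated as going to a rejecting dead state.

start=S0; accept=S4; S0-p->S1; S0-q->S0; S1-p->S1; S1-q->S2; S2-p->S1; S2-q->S3; S3-p->S1; S3-q->S4; S4-p->S4; S4-q->S4

States S0..S3 record the length of the longest prefix of `pqqq` that matches the current input suffix. Reaching S4 means `pqqq` has been seen, and we stay there forever. Accept from S4.
A 5-state machine:
        p   q  
>  S0   S1  S0 
   S1   S1  S2 
   S2   S1  S3 
   S3   S1  S4 
 * S4   S4  S4 
(> = start, * = accepting)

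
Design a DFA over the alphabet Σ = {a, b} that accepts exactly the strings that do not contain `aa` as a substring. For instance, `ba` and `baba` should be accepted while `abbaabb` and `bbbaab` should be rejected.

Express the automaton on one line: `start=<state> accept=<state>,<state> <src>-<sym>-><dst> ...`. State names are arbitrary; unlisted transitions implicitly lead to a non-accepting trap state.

This is the complement of 'contains `aa`'. Use the same substring-matching states — q0 through q2 holding how much of `aa` has just been matched — but flip the accepting set: everything except the trap q2 accepts.
With 3 states:
        a   b  
>* q0   q1  q0 
 * q1   q2  q0 
   q2   q2  q2 
(> = start, * = accepting)

start=q0 accept=q0,q1 q0-a->q1 q0-b->q0 q1-a->q2 q1-b->q0 q2-a->q2 q2-b->q2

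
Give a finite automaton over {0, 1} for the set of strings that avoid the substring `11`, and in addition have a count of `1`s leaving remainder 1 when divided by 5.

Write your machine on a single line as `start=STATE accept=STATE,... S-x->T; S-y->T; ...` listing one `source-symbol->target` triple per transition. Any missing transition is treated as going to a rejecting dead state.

Handle the two conditions separately and then intersect. The first has 3 states tracking partial matches of the forbidden pattern `11`; the second has 5 states tracking the count of `1`s modulo 5. A product state is a pair (one from each), accepting exactly when both do.
15 states suffice.
       0  1 
>  A   A  B 
 * B   C  D 
 * C   C  E 
   D   D  F 
   E   G  F 
   F   F  H 
   G   G  I 
   H   H  J 
   I   K  H 
   J   J  L 
   K   K  M 
   L   L  D 
   M   N  J 
   N   N  O 
   O   A  L 
(> = start, * = accepting)

start=A; accept=B,C; A-0->A; A-1->B; B-0->C; B-1->D; C-0->C; C-1->E; D-0->D; D-1->F; E-0->G; E-1->F; F-0->F; F-1->H; G-0->G; G-1->I; H-0->H; H-1->J; I-0->K; I-1->H; J-0->J; J-1->L; K-0->K; K-1->M; L-0->L; L-1->D; M-0->N; M-1->J; N-0->N; N-1->O; O-0->A; O-1->L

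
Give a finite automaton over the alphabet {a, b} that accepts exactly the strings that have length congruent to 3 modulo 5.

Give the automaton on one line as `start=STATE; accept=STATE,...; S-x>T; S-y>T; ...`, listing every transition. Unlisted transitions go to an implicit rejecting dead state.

Count input length modulo 5: every symbol advances one step around the cycle q0 → q1 → q2 → q3 → q4 → q0. Accept at q3.
        a   b  
>  q0   q1  q1 
   q1   q2  q2 
   q2   q3  q3 
 * q3   q4  q4 
   q4   q0  q0 
(> = start, * = accepting)

start=q0; accept=q3; q0-a>q1; q0-b>q1; q1-a>q2; q1-b>q2; q2-a>q3; q2-b>q3; q3-a>q4; q3-b>q4; q4-a>q0; q4-b>q0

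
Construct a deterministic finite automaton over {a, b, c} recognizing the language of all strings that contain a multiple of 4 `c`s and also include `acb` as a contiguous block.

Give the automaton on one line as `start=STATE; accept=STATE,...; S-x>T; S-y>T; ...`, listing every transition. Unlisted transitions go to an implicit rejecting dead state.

start=q0; accept=q15; q0-a>q1; q0-b>q0; q0-c>q2; q1-a>q1; q1-b>q0; q1-c>q3; q2-a>q4; q2-b>q2; q2-c>q5; q3-a>q4; q3-b>q6; q3-c>q5; q4-a>q4; q4-b>q2; q4-c>q7; q5-a>q8; q5-b>q5; q5-c>q9; q6-a>q6; q6-b>q6; q6-c>q10; q7-a>q8; q7-b>q10; q7-c>q9; q8-a>q8; q8-b>q5; q8-c>q11; q9-a>q12; q9-b>q9; q9-c>q0; q10-a>q10; q10-b>q10; q10-c>q13; q11-a>q12; q11-b>q13; q11-c>q0; q12-a>q12; q12-b>q9; q12-c>q14; q13-a>q13; q13-b>q13; q13-c>q15; q14-a>q1; q14-b>q15; q14-c>q2; q15-a>q15; q15-b>q15; q15-c>q6

Build one automaton per condition and run them in lockstep. One (4 states) tracks the count of `c`s modulo 4; the other (4 states) tracks whether and how much of `acb` has been seen. Each combined state is a pair, one component from each; accept when both components accept.
With 16 states:
          a    b    c  
>  q0     q1   q0   q2 
   q1     q1   q0   q3 
   q2     q4   q2   q5 
   q3     q4   q6   q5 
   q4     q4   q2   q7 
   q5     q8   q5   q9 
   q6     q6   q6  q10 
   q7     q8  q10   q9 
   q8     q8   q5  q11 
   q9    q12   q9   q0 
   q10   q10  q10  q13 
   q11   q12  q13   q0 
   q12   q12   q9  q14 
   q13   q13  q13  q15 
   q14    q1  q15   q2 
 * q15   q15  q15   q6 
(> = start, * = accepting)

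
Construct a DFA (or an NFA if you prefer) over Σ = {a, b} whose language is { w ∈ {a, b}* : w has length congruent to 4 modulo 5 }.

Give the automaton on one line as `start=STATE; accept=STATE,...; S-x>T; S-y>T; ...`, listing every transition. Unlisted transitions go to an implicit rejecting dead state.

Count input length modulo 5: every symbol advances one step around the cycle q0 → q1 → q2 → q3 → q4 → q0. Accept at q4.
A 5-state machine:
        a   b  
>  q0   q1  q1 
   q1   q2  q2 
   q2   q3  q3 
   q3   q4  q4 
 * q4   q0  q0 
(> = start, * = accepting)

start=q0; accept=q4; q0-a>q1; q0-b>q1; q1-a>q2; q1-b>q2; q2-a>q3; q2-b>q3; q3-a>q4; q3-b>q4; q4-a>q0; q4-b>q0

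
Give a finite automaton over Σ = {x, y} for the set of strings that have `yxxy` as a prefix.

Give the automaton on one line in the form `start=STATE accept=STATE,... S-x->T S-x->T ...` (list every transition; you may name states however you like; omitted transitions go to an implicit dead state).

Check the first 4 symbols one by one: q0 through q3 record how many have matched `yxxy` so far; any wrong symbol goes to the dead state q5. After all 4 match we enter the accepting sink q4.
A 6-state machine:
        x   y  
>  q0   q5  q1 
   q1   q2  q5 
   q2   q3  q5 
   q3   q5  q4 
 * q4   q4  q4 
   q5   q5  q5 
(> = start, * = accepting)

start=q0 accept=q4 q0-x->q5 q0-y->q1 q1-x->q2 q1-y->q5 q2-x->q3 q2-y->q5 q3-x->q5 q3-y->q4 q4-x->q4 q4-y->q4 q5-x->q5 q5-y->q5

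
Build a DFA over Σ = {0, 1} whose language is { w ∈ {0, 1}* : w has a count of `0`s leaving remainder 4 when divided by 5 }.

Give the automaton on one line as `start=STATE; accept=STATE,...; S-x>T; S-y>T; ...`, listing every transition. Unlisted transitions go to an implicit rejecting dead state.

Keep the running count of `0`s modulo 5: each `0` advances along the cycle q0 → q1 → q2 → q3 → q4 → q0 while other symbols loop. Accept at q4.
5 states suffice.
        0   1  
>  q0   q1  q0 
   q1   q2  q1 
   q2   q3  q2 
   q3   q4  q3 
 * q4   q0  q4 
(> = start, * = accepting)

start=q0; accept=q4; q0-0>q1; q0-1>q0; q1-0>q2; q1-1>q1; q2-0>q3; q2-1>q2; q3-0>q4; q3-1>q3; q4-0>q0; q4-1>q4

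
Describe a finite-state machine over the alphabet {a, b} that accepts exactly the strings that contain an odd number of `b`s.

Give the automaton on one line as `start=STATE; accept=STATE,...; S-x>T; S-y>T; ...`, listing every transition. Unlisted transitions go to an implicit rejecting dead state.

Keep the running count of `b`s modulo 2: each `b` advances along the cycle s0 → s1 → s0 while other symbols loop. Accept at s1.
A 2-state machine:
        a   b  
>  s0   s0  s1 
 * s1   s1  s0 
(> = start, * = accepting)

start=s0; accept=s1; s0-a>s0; s0-b>s1; s1-a>s1; s1-b>s0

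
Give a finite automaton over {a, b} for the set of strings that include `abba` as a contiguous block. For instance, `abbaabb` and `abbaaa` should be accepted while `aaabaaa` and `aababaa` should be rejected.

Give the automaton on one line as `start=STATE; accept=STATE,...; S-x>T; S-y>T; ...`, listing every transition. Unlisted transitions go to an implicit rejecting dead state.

start=q0; accept=q4; q0-a>q1; q0-b>q0; q1-a>q1; q1-b>q2; q2-a>q1; q2-b>q3; q3-a>q4; q3-b>q0; q4-a>q4; q4-b>q4

Track how much of `abba` has been matched so far: state q0 is no progress, q4 is the absorbing accept state reached once `abba` has occurred. Intermediate states record partial matches; on a mismatch, fall back to the longest reusable overlap.
        a   b  
>  q0   q1  q0 
   q1   q1  q2 
   q2   q1  q3 
   q3   q4  q0 
 * q4   q4  q4 
(> = start, * = accepting)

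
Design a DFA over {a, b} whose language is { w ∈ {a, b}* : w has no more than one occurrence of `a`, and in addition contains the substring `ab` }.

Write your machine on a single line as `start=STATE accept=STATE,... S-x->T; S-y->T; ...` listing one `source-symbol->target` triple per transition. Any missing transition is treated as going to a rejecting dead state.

start=S0; accept=S3; S0-a->S1; S0-b->S0; S1-a->S2; S1-b->S3; S2-a->S2; S2-b->S2; S3-a->S2; S3-b->S3

Handle the two conditions separately and then intersect. One (3 states) tracks the count of `a`s, saturating at 2; the other (3 states) tracks whether and how much of `ab` has been seen. Each combined state is a pair, one component from each; accept when both components accept. Minimizing collapses redundant product states.
With 4 states:
        a   b  
>  S0   S1  S0 
   S1   S2  S3 
   S2   S2  S2 
 * S3   S2  S3 
(> = start, * = accepting)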